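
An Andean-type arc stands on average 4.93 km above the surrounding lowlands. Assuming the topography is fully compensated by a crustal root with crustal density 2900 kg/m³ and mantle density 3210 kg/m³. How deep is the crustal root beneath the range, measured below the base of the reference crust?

46.1 km

In Airy isostatic equilibrium: the weight of the topography is balanced by the buoyancy of the root, ρ_c h = (ρ_m − ρ_c) r.
r = h · ρ_c / (ρ_m − ρ_c) = 4.93 km × 2900 / (3210 − 2900) = 46.1 km.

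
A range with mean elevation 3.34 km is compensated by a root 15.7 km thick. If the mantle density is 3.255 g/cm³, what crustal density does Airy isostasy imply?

2.68 g/cm³

ρ_c h = (ρ_m − ρ_c) r → ρ_c (h + r) = ρ_m r → ρ_c = ρ_m r / (h + r).
ρ_c = 3.255 × 15.7 km / (3.34 km + 15.7 km) = 2.68 g/cm³.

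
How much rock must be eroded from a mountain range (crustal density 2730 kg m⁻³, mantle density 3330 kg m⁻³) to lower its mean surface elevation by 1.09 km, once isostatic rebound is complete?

6.05 km

Net drop Δ = e − u = e − e ρ_c/ρ_m = e (ρ_m − ρ_c)/ρ_m.
e = Δ ρ_m/(ρ_m − ρ_c) = 1.09 km × 3330/600 = 6.05 km.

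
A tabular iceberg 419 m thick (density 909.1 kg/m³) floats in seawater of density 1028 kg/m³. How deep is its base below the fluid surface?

371 m

Draft d = t ρ_obj/ρ_fluid = 419 m × 909.1/1028 = 371 m.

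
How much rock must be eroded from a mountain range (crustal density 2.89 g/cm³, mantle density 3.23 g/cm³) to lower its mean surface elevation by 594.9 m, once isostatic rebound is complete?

5650 m

Net drop Δ = e − u = e − e ρ_c/ρ_m = e (ρ_m − ρ_c)/ρ_m.
e = Δ ρ_m/(ρ_m − ρ_c) = 594.9 m × 3.23/0.34 = 5650 m.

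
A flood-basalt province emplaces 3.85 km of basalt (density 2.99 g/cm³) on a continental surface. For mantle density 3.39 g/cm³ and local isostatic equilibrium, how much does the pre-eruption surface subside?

Subaerial loading: s = t ρ_load / ρ_m.
s = 3.85 km × 2.99/3.39 = 3.4 km.

3.4 km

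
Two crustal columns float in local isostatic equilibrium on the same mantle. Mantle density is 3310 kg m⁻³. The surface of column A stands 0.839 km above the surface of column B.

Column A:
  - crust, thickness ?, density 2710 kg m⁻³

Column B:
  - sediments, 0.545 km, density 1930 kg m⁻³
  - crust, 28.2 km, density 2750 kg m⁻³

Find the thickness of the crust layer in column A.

32.2 km

Take the compensation level at the base of the deeper column (depth z_c below the surface of column A) and equate Σ ρ_i t_i down to z_c; mantle fills any gap and the z_c terms cancel.
Column A: x×2710 + (z_c − 0 − x)×3310
Column B: 0.839×0 + 0.545×1930 + 28.2×2750 + (z_c − 0.839 − 28.745)×3310
The z_c×3310 term appears on both sides and cancels. Collect the known terms of each column as K = Σ(ρt)_known − 3310 × (depth of known layers): K_A = 0 − 3310×0 = 0; K_B = 78601.85 − 3310×(0.839 + 28.745) = −19321.19.
Balance: K_A − x×(3310 − 2710) = K_B, so x = (K_A − K_B)/(3310 − 2710) = 19321.2/600 = 32.2 km.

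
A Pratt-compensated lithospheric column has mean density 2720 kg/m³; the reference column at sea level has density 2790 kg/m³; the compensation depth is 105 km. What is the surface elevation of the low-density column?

2.7 km

ρ_ref D = ρ (D + h) → h = D (ρ_ref − ρ)/ρ.
h = 105 km × (2790 − 2720)/2720 = 2.7 km.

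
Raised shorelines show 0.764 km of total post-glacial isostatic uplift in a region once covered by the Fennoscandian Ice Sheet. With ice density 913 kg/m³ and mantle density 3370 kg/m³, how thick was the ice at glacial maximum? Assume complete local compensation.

u = t ρ_ice/ρ_m → t = u ρ_m/ρ_ice = 0.764 km × 3370/913 = 2.82 km.

2.82 km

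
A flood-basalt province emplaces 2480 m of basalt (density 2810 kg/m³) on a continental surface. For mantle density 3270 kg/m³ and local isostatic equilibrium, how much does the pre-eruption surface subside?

2130 m

Subaerial loading: s = t ρ_load / ρ_m.
s = 2480 m × 2810/3270 = 2130 m.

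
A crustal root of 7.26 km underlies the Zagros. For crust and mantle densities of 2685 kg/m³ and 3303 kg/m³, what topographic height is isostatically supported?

By Archimedes' principle applied to the lithosphere: ρ_c h = (ρ_m − ρ_c) r.
h = r (ρ_m − ρ_c) / ρ_c = 7.26 km × (3303 − 2685) / 2685 = 1.67 km.

1.67 km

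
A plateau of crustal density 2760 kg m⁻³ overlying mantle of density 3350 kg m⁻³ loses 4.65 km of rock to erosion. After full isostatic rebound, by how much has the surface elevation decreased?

0.819 km

Rebound u = e ρ_c/ρ_m = 4.65 km × 2760/3350 = 3.831 km.
Net surface drop = e − u = 4.65 km − 3.831 km = e (ρ_m − ρ_c)/ρ_m = 0.819 km.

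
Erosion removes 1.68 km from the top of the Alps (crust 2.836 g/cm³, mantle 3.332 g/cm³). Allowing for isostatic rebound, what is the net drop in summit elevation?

Rebound u = e ρ_c/ρ_m = 1.68 km × 2.836/3.332 = 1.43 km.
Net surface drop = e − u = 1.68 km − 1.43 km = e (ρ_m − ρ_c)/ρ_m = 0.25 km.

0.25 km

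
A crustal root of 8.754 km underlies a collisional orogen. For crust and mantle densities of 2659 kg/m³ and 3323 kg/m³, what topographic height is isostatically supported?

Balancing pressure at the compensation depth: ρ_c h = (ρ_m − ρ_c) r.
h = r (ρ_m − ρ_c) / ρ_c = 8.754 km × (3323 − 2659) / 2659 = 2.19 km.

2.19 km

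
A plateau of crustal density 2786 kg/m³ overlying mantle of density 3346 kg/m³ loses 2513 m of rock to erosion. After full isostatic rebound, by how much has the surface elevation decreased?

Rebound u = e ρ_c/ρ_m = 2513 m × 2786/3346 = 2092 m.
Net surface drop = e − u = 2513 m − 2092 m = e (ρ_m − ρ_c)/ρ_m = 421 m.

421 m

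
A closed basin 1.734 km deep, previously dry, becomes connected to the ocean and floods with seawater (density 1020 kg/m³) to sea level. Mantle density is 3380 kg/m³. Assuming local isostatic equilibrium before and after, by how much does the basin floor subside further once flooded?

0.749 km

After flooding the water column is d + s deep. Its weight must equal the weight of mantle displaced by the extra subsidence s: (d + s) ρ_w = s ρ_m.
s = d ρ_w / (ρ_m − ρ_w) = 1.734 km × 1020/(3380 − 1020) = 0.749 km.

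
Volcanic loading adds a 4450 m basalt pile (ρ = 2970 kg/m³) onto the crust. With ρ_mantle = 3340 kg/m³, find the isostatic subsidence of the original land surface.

3960 m

Subaerial loading: s = t ρ_load / ρ_m.
s = 4450 m × 2970/3340 = 3960 m.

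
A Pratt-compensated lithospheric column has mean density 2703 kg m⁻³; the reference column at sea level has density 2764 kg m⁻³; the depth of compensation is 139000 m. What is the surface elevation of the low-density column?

3140 m

ρ_ref D = ρ (D + h) → h = D (ρ_ref − ρ)/ρ.
h = 139000 m × (2764 − 2703)/2703 = 3140 m.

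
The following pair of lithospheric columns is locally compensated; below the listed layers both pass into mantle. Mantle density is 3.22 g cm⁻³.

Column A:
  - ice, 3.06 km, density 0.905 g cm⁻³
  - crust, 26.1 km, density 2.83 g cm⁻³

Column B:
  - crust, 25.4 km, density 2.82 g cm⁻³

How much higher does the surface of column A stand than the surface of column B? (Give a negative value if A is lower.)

For any compensation level in the mantle, the mantle terms cancel and isostasy reduces to e = (Σt_A − Σt_B) − (Σ(ρt)_A − Σ(ρt)_B) / ρ_m.
Σt_A = 29.16 km; Σt_B = 25.4 km; Σ(ρt)_A = 76.6323; Σ(ρt)_B = 71.628 (in km·g cm⁻³).
e = (29.16 − 25.4) − (76.6323 − 71.628) / 3.22 = 2.21 km.

2.21 km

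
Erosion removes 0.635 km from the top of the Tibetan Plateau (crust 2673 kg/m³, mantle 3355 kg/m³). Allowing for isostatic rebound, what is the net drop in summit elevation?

0.129 km

Rebound u = e ρ_c/ρ_m = 0.635 km × 2673/3355 = 0.5059 km.
Net surface drop = e − u = 0.635 km − 0.5059 km = e (ρ_m − ρ_c)/ρ_m = 0.129 km.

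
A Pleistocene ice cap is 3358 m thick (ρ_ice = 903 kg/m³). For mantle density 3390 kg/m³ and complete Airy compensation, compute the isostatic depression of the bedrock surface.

For local isostatic compensation: the ice load ρ_ice t is balanced by mantle displaced below, ρ_m s.
s = t ρ_ice / ρ_m = 3358 m × 903/3390 = 894 m.

894 m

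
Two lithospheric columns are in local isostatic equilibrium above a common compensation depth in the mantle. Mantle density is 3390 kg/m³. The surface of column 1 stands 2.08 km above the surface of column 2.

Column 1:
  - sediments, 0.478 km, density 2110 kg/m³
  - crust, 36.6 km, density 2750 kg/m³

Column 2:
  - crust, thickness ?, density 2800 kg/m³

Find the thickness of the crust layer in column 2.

28.8 km

Take the compensation level at the base of the deeper column (depth z_c below the surface of column 1) and equate Σ ρ_i t_i down to z_c; mantle fills any gap and the z_c terms cancel.
Column 1: 0.478×2110 + 36.6×2750 + (z_c − 37.078)×3390
Column 2: 2.08×0 + x×2800 + (z_c − 2.08 − 0 − x)×3390
The z_c×3390 term appears on both sides and cancels. Collect the known terms of each column as K = Σ(ρt)_known − 3390 × (depth of known layers): K_1 = 101658.58 − 3390×37.078 = −24035.84; K_2 = 0 − 3390×(2.08 + 0) = −7051.2.
Balance: K_1 = K_2 − x×(3390 − 2800), so x = (K_2 − K_1)/(3390 − 2800) = 16984.6/590 = 28.8 km.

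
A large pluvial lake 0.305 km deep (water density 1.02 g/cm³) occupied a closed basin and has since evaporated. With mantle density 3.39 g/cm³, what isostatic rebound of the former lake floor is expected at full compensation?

0.0918 km

u = d ρ_w/ρ_m = 0.305 km × 1.02/3.39 = 0.0918 km.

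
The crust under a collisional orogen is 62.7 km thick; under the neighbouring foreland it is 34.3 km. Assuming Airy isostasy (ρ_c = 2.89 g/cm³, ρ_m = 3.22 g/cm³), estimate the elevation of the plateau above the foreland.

Excess crust Δ = 62.7 km − 34.3 km = 28.4 km, split between elevation h and root r with h + r = Δ.
Airy balance ρ_c h = (ρ_m − ρ_c) r gives r = h ρ_c/(ρ_m − ρ_c), so h (1 + ρ_c/(ρ_m − ρ_c)) = Δ, i.e. h = Δ (ρ_m − ρ_c)/ρ_m.
h = 28.4 km × 0.33/3.22 = 2.91 km.

2.91 km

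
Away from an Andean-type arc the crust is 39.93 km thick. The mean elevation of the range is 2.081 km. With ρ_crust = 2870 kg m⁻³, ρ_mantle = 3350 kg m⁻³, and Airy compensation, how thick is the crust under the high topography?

54.5 km

Root depth r = h ρ_c / (ρ_m − ρ_c) = 2.081 km × 2870 / 480 = 12.44 km.
Total thickness = T + h + r = 39.93 km + 2.081 km + 12.44 km = 54.5 km.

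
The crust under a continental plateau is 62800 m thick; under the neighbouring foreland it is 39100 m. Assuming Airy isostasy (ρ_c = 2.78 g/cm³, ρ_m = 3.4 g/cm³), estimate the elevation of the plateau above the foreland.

Excess crust Δ = 62800 m − 39100 m = 23700 m, split between elevation h and root r with h + r = Δ.
Airy balance ρ_c h = (ρ_m − ρ_c) r gives r = h ρ_c/(ρ_m − ρ_c), so h (1 + ρ_c/(ρ_m − ρ_c)) = Δ, i.e. h = Δ (ρ_m − ρ_c)/ρ_m.
h = 23700 m × 0.62/3.4 = 4320 m.

4320 m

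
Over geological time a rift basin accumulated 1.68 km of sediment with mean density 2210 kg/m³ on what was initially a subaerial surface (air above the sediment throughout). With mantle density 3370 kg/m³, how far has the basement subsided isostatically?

Subaerial load: s = t ρ_sed / ρ_m = 1.68 km × 2210/3370 = 1.1 km.

1.1 km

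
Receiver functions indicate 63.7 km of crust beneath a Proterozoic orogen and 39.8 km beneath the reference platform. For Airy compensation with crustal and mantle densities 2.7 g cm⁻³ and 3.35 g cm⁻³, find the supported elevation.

Excess crust Δ = 63.7 km − 39.8 km = 23.9 km, split between elevation h and root r with h + r = Δ.
Airy balance ρ_c h = (ρ_m − ρ_c) r gives r = h ρ_c/(ρ_m − ρ_c), so h (1 + ρ_c/(ρ_m − ρ_c)) = Δ, i.e. h = Δ (ρ_m − ρ_c)/ρ_m.
h = 23.9 km × 0.65/3.35 = 4.64 km.

4.64 km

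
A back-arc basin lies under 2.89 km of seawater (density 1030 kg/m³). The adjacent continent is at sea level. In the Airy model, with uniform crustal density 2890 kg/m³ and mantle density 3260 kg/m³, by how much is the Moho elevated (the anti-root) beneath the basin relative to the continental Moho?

By Archimedes' principle applied to the lithosphere: replacing crust with seawater at the top is compensated by replacing crust with mantle at the base: d (ρ_c − ρ_w) = a (ρ_m − ρ_c).
a = d (ρ_c − ρ_w)/(ρ_m − ρ_c) = 2.89 km × 1860/370 = 14.5 km.

14.5 km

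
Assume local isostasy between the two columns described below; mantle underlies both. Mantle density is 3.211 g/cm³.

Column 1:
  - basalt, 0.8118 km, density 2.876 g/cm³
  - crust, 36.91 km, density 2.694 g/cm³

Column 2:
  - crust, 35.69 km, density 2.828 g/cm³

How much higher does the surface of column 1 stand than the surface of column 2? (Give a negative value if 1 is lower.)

For any compensation level in the mantle, the mantle terms cancel and isostasy reduces to e = (Σt_1 − Σt_2) − (Σ(ρt)_1 − Σ(ρt)_2) / ρ_m.
Σt_1 = 37.7218 km; Σt_2 = 35.69 km; Σ(ρt)_1 = 101.770277; Σ(ρt)_2 = 100.93132 (in km·g/cm³).
e = (37.7218 − 35.69) − (101.770277 − 100.93132) / 3.211 = 1.77 km.

1.77 km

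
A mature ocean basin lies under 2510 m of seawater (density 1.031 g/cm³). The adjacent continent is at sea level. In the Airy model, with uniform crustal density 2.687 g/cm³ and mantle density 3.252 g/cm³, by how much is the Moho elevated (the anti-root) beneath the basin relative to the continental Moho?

7360 m

Isostatic balance requires: replacing crust with seawater at the top is compensated by replacing crust with mantle at the base: d (ρ_c − ρ_w) = a (ρ_m − ρ_c).
a = d (ρ_c − ρ_w)/(ρ_m − ρ_c) = 2510 m × 1.656/0.565 = 7360 m.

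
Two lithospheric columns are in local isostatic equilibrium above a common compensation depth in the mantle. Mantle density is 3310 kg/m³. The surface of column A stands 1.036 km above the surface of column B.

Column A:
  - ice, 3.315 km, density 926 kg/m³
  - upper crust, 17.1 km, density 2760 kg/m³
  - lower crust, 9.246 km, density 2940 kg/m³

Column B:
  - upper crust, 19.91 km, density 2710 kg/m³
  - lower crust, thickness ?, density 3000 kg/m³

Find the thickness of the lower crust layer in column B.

17.3 km

Take the compensation level at the base of the deeper column (depth z_c below the surface of column A) and equate Σ ρ_i t_i down to z_c; mantle fills any gap and the z_c terms cancel.
Column A: 3.315×926 + 17.1×2760 + 9.246×2940 + (z_c − 29.661)×3310
Column B: 1.036×0 + 19.91×2710 + x×3000 + (z_c − 1.036 − 19.91 − x)×3310
The z_c×3310 term appears on both sides and cancels. Collect the known terms of each column as K = Σ(ρt)_known − 3310 × (depth of known layers): K_A = 77448.93 − 3310×29.661 = −20728.98; K_B = 53956.1 − 3310×(1.036 + 19.91) = −15375.16.
Balance: K_A = K_B − x×(3310 − 3000), so x = (K_B − K_A)/(3310 − 3000) = 5353.82/310 = 17.3 km.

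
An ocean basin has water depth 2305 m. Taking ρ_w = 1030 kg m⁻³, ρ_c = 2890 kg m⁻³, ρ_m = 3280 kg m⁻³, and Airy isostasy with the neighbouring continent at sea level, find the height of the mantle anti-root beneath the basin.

11000 m

In Airy isostatic equilibrium: replacing crust with seawater at the top is compensated by replacing crust with mantle at the base: d (ρ_c − ρ_w) = a (ρ_m − ρ_c).
a = d (ρ_c − ρ_w)/(ρ_m − ρ_c) = 2305 m × 1860/390 = 11000 m.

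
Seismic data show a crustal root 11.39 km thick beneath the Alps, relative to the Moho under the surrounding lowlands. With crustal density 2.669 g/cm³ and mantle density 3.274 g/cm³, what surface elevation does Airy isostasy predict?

2.58 km

Isostatic balance requires: ρ_c h = (ρ_m − ρ_c) r.
h = r (ρ_m − ρ_c) / ρ_c = 11.39 km × (3.274 − 2.669) / 2.669 = 2.58 km.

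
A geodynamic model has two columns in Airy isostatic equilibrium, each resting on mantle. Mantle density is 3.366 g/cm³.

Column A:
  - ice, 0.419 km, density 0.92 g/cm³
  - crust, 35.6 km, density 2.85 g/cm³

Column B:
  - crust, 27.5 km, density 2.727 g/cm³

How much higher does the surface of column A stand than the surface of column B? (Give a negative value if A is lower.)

For any compensation level in the mantle, the mantle terms cancel and isostasy reduces to e = (Σt_A − Σt_B) − (Σ(ρt)_A − Σ(ρt)_B) / ρ_m.
Σt_A = 36.019 km; Σt_B = 27.5 km; Σ(ρt)_A = 101.84548; Σ(ρt)_B = 74.9925 (in km·g/cm³).
e = (36.019 − 27.5) − (101.84548 − 74.9925) / 3.366 = 0.541 km.

0.541 km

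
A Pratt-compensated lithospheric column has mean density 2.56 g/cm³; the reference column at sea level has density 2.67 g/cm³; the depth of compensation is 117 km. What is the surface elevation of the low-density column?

5.03 km

ρ_ref D = ρ (D + h) → h = D (ρ_ref − ρ)/ρ.
h = 117 km × (2.67 − 2.56)/2.56 = 5.03 km.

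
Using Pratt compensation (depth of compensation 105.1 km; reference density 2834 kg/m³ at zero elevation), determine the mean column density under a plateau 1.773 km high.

2790 kg/m³

Pratt balance: ρ_ref D = ρ (D + h).
ρ = ρ_ref D/(D + h) = 2834 × 105.1 km/(105.1 km + 1.773 km) = 2790 kg/m³.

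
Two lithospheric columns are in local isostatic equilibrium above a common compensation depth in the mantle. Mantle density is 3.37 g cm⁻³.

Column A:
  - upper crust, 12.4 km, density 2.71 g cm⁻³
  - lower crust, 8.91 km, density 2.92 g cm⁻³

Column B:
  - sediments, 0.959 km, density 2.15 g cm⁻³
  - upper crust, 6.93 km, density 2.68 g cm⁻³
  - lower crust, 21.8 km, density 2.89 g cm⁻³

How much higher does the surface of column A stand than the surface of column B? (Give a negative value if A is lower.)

−1.25 km

For any compensation level in the mantle, the mantle terms cancel and isostasy reduces to e = (Σt_A − Σt_B) − (Σ(ρt)_A − Σ(ρt)_B) / ρ_m.
Σt_A = 21.31 km; Σt_B = 29.689 km; Σ(ρt)_A = 59.6212; Σ(ρt)_B = 83.63625 (in km·g cm⁻³).
e = (21.31 − 29.689) − (59.6212 − 83.63625) / 3.37 = −1.25 km.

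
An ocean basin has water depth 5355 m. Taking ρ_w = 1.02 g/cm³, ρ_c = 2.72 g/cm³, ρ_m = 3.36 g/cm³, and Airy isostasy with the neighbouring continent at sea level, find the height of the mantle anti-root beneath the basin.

14200 m

Equating mass per unit area of the two columns: replacing crust with seawater at the top is compensated by replacing crust with mantle at the base: d (ρ_c − ρ_w) = a (ρ_m − ρ_c).
a = d (ρ_c − ρ_w)/(ρ_m − ρ_c) = 5355 m × 1.7/0.64 = 14200 m.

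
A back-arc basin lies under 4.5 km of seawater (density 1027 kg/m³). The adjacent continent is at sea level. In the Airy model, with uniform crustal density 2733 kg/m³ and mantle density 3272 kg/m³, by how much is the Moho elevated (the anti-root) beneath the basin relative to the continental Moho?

In Airy isostatic equilibrium: replacing crust with seawater at the top is compensated by replacing crust with mantle at the base: d (ρ_c − ρ_w) = a (ρ_m − ρ_c).
a = d (ρ_c − ρ_w)/(ρ_m − ρ_c) = 4.5 km × 1706/539 = 14.2 km.

14.2 km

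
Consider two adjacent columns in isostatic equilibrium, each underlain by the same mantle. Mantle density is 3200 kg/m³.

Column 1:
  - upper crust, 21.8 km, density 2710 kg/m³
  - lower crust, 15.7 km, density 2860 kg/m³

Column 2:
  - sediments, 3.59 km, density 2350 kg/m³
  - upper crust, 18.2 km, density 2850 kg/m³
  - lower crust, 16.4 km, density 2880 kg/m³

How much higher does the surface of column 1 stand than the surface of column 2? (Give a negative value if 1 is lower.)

0.422 km

For any compensation level in the mantle, the mantle terms cancel and isostasy reduces to e = (Σt_1 − Σt_2) − (Σ(ρt)_1 − Σ(ρt)_2) / ρ_m.
Σt_1 = 37.5 km; Σt_2 = 38.19 km; Σ(ρt)_1 = 103980; Σ(ρt)_2 = 107538.5 (in km·kg/m³).
e = (37.5 − 38.19) − (103980 − 107538.5) / 3200 = 0.422 km.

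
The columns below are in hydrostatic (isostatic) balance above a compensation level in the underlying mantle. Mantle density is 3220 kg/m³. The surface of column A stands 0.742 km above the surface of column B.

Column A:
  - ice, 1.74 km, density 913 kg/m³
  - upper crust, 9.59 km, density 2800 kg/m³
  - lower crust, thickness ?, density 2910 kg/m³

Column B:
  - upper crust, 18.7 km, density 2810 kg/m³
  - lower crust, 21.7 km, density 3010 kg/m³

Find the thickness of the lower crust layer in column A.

Take the compensation level at the base of the deeper column (depth z_c below the surface of column A) and equate Σ ρ_i t_i down to z_c; mantle fills any gap and the z_c terms cancel.
Column A: 1.74×913 + 9.59×2800 + x×2910 + (z_c − 11.33 − x)×3220
Column B: 0.742×0 + 18.7×2810 + 21.7×3010 + (z_c − 0.742 − 40.4)×3220
The z_c×3220 term appears on both sides and cancels. Collect the known terms of each column as K = Σ(ρt)_known − 3220 × (depth of known layers): K_A = 28440.62 − 3220×11.33 = −8041.98; K_B = 117864 − 3220×(0.742 + 40.4) = −14613.24.
Balance: K_A − x×(3220 − 2910) = K_B, so x = (K_A − K_B)/(3220 − 2910) = 6571.26/310 = 21.2 km.

21.2 km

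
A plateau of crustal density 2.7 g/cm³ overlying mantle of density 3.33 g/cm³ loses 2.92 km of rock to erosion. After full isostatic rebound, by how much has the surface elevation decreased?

Rebound u = e ρ_c/ρ_m = 2.92 km × 2.7/3.33 = 2.368 km.
Net surface drop = e − u = 2.92 km − 2.368 km = e (ρ_m − ρ_c)/ρ_m = 0.552 km.

0.552 km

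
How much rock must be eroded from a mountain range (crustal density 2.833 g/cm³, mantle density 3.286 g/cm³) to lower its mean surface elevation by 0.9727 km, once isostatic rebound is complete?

7.06 km

Net drop Δ = e − u = e − e ρ_c/ρ_m = e (ρ_m − ρ_c)/ρ_m.
e = Δ ρ_m/(ρ_m − ρ_c) = 0.9727 km × 3.286/0.453 = 7.06 km.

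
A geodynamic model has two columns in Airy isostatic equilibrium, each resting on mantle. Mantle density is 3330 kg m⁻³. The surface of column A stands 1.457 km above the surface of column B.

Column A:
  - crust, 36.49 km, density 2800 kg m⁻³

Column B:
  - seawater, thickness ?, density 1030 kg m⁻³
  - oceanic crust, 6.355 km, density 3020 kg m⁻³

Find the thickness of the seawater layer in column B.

Take the compensation level at the base of the deeper column (depth z_c below the surface of column A) and equate Σ ρ_i t_i down to z_c; mantle fills any gap and the z_c terms cancel.
Column A: 36.49×2800 + (z_c − 36.49)×3330
Column B: 1.457×0 + x×1030 + 6.355×3020 + (z_c − 1.457 − 6.355 − x)×3330
The z_c×3330 term appears on both sides and cancels. Collect the known terms of each column as K = Σ(ρt)_known − 3330 × (depth of known layers): K_A = 102172 − 3330×36.49 = −19339.7; K_B = 19192.1 − 3330×(1.457 + 6.355) = −6821.86.
Balance: K_A = K_B − x×(3330 − 1030), so x = (K_B − K_A)/(3330 − 1030) = 12517.8/2300 = 5.44 km.

5.44 km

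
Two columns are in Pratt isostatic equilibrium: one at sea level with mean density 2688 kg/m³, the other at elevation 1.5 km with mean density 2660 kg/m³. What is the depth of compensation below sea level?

ρ_ref D = ρ (D + h) → D (ρ_ref − ρ) = ρ h.
D = ρ h/(ρ_ref − ρ) = 2660 × 1.5 km/(2688 − 2660) = 142 km.

142 km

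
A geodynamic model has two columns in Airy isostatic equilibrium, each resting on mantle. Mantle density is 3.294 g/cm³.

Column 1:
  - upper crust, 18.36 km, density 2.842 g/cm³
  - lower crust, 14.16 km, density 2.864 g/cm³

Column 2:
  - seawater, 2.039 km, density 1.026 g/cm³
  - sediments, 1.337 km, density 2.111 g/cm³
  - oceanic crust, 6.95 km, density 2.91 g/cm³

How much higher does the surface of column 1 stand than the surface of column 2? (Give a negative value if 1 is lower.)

For any compensation level in the mantle, the mantle terms cancel and isostasy reduces to e = (Σt_1 − Σt_2) − (Σ(ρt)_1 − Σ(ρt)_2) / ρ_m.
Σt_1 = 32.52 km; Σt_2 = 10.326 km; Σ(ρt)_1 = 92.73336; Σ(ρt)_2 = 25.138921 (in km·g/cm³).
e = (32.52 − 10.326) − (92.73336 − 25.138921) / 3.294 = 1.67 km.

1.67 km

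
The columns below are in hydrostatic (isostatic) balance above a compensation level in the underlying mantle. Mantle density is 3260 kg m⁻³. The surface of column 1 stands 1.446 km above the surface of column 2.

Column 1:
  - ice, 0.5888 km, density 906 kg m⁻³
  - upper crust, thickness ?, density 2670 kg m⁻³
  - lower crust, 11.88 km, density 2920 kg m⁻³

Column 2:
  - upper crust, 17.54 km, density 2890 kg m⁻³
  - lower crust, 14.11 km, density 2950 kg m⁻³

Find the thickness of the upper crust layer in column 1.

17.2 km

Take the compensation level at the base of the deeper column (depth z_c below the surface of column 1) and equate Σ ρ_i t_i down to z_c; mantle fills any gap and the z_c terms cancel.
Column 1: 0.5888×906 + x×2670 + 11.88×2920 + (z_c − 12.4688 − x)×3260
Column 2: 1.446×0 + 17.54×2890 + 14.11×2950 + (z_c − 1.446 − 31.65)×3260
The z_c×3260 term appears on both sides and cancels. Collect the known terms of each column as K = Σ(ρt)_known − 3260 × (depth of known layers): K_1 = 35223.0528 − 3260×12.4688 = −5425.2352; K_2 = 92315.1 − 3260×(1.446 + 31.65) = −15577.86.
Balance: K_1 − x×(3260 − 2670) = K_2, so x = (K_1 − K_2)/(3260 − 2670) = 10152.6/590 = 17.2 km.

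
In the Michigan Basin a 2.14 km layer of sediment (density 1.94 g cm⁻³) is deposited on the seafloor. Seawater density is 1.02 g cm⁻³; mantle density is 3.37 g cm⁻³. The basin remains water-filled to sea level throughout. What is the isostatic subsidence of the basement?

Submarine loading: the sediment displaces seawater, and the subsidence is in turn flooded, so s (ρ_m − ρ_w) = t (ρ_sed − ρ_w).
s = 2.14 km × (1.94 − 1.02) / (3.37 − 1.02) = 0.838 km.

0.838 km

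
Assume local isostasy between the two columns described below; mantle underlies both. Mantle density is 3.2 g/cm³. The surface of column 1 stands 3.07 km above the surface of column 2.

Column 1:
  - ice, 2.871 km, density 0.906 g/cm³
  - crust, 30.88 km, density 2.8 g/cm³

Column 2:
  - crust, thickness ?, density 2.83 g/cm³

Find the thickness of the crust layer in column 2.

24.6 km

Take the compensation level at the base of the deeper column (depth z_c below the surface of column 1) and equate Σ ρ_i t_i down to z_c; mantle fills any gap and the z_c terms cancel.
Column 1: 2.871×0.906 + 30.88×2.8 + (z_c − 33.751)×3.2
Column 2: 3.07×0 + x×2.83 + (z_c − 3.07 − 0 − x)×3.2
The z_c×3.2 term appears on both sides and cancels. Collect the known terms of each column as K = Σ(ρt)_known − 3.2 × (depth of known layers): K_1 = 89.065126 − 3.2×33.751 = −18.938074; K_2 = 0 − 3.2×(3.07 + 0) = −9.824.
Balance: K_1 = K_2 − x×(3.2 − 2.83), so x = (K_2 − K_1)/(3.2 − 2.83) = 9.11407/0.37 = 24.6 km.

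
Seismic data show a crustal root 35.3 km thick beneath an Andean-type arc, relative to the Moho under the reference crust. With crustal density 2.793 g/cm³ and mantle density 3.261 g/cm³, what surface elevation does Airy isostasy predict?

By Archimedes' principle applied to the lithosphere: ρ_c h = (ρ_m − ρ_c) r.
h = r (ρ_m − ρ_c) / ρ_c = 35.3 km × (3.261 − 2.793) / 2.793 = 5.91 km.

5.91 km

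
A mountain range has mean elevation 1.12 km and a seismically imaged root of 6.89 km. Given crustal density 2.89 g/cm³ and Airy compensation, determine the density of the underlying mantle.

3.36 g/cm³

Airy balance: ρ_c h = (ρ_m − ρ_c) r → ρ_m = ρ_c (1 + h/r).
ρ_m = 2.89 × (1 + 1.12 km/6.89 km) = 3.36 g/cm³.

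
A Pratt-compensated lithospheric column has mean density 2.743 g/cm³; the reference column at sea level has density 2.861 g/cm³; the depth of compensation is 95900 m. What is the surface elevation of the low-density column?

ρ_ref D = ρ (D + h) → h = D (ρ_ref − ρ)/ρ.
h = 95900 m × (2.861 − 2.743)/2.743 = 4130 m.

4130 m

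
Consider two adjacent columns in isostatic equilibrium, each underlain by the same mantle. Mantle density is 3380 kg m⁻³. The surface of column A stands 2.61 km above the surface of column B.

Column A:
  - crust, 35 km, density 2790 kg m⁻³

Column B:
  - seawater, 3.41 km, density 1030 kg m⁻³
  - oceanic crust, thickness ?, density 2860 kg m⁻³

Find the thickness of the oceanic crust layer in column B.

Take the compensation level at the base of the deeper column (depth z_c below the surface of column A) and equate Σ ρ_i t_i down to z_c; mantle fills any gap and the z_c terms cancel.
Column A: 35×2790 + (z_c − 35)×3380
Column B: 2.61×0 + 3.41×1030 + x×2860 + (z_c − 2.61 − 3.41 − x)×3380
The z_c×3380 term appears on both sides and cancels. Collect the known terms of each column as K = Σ(ρt)_known − 3380 × (depth of known layers): K_A = 97650 − 3380×35 = −20650; K_B = 3512.3 − 3380×(2.61 + 3.41) = −16835.3.
Balance: K_A = K_B − x×(3380 − 2860), so x = (K_B − K_A)/(3380 − 2860) = 3814.7/520 = 7.34 km.

7.34 km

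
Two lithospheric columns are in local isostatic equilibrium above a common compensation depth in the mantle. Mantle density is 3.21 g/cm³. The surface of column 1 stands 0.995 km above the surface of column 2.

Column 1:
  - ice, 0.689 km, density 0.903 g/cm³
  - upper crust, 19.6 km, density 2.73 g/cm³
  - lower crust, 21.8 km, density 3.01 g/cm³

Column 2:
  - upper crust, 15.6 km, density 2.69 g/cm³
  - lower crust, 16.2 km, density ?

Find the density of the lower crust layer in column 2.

2.96 g/cm³

Take the compensation level at the base of the deeper column (depth z_c below the surface of column 1) and equate Σ ρ_i t_i down to z_c; mantle fills any gap and the z_c terms cancel.
Column 1: 0.689×0.903 + 19.6×2.73 + 21.8×3.01 + (z_c − 42.089)×3.21
Column 2: 0.995×0 + 15.6×2.69 + 16.2×ρ + (z_c − 0.995 − 31.8)×3.21
The z_c×3.21 term appears on both sides and cancels. Collect the known terms of each column as K = Σ(ρt)_known − 3.21 × (depth of known layers): K_1 = 119.748167 − 3.21×42.089 = −15.357523; K_2 = 41.964 − 3.21×(0.995 + 31.8) = −63.30795.
Balance: K_1 = K_2 + 16.2×ρ, so ρ = (K_1 − K_2)/16.2 = 47.9504/16.2 = 2.96 g/cm³.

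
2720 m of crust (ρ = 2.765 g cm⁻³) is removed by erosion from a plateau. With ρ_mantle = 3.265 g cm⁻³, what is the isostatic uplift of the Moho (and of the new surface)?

2300 m

Unloading: uplift u = e ρ_c/ρ_m = 2720 m × 2.765/3.265 = 2300 m.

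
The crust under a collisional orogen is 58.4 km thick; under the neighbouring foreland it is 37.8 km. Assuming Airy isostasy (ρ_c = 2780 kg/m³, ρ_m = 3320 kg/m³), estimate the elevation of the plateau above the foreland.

3.35 km

Excess crust Δ = 58.4 km − 37.8 km = 20.6 km, split between elevation h and root r with h + r = Δ.
Airy balance ρ_c h = (ρ_m − ρ_c) r gives r = h ρ_c/(ρ_m − ρ_c), so h (1 + ρ_c/(ρ_m − ρ_c)) = Δ, i.e. h = Δ (ρ_m − ρ_c)/ρ_m.
h = 20.6 km × 540/3320 = 3.35 km.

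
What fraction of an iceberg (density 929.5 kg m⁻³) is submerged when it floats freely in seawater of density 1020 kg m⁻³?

Submerged fraction = ρ_obj/ρ_fluid = 929.5/1020 = 91.1%.

91.1%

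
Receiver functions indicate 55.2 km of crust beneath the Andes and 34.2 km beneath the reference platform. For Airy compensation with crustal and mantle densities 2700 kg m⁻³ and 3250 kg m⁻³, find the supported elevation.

Excess crust Δ = 55.2 km − 34.2 km = 21 km, split between elevation h and root r with h + r = Δ.
Airy balance ρ_c h = (ρ_m − ρ_c) r gives r = h ρ_c/(ρ_m − ρ_c), so h (1 + ρ_c/(ρ_m − ρ_c)) = Δ, i.e. h = Δ (ρ_m − ρ_c)/ρ_m.
h = 21 km × 550/3250 = 3.55 km.

3.55 km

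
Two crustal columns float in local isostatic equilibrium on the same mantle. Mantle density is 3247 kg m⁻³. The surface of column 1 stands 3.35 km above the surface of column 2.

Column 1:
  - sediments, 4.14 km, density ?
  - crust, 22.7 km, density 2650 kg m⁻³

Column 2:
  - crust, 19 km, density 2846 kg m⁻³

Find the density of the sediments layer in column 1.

Take the compensation level at the base of the deeper column (depth z_c below the surface of column 1) and equate Σ ρ_i t_i down to z_c; mantle fills any gap and the z_c terms cancel.
Column 1: 4.14×ρ + 22.7×2650 + (z_c − 26.84)×3247
Column 2: 3.35×0 + 19×2846 + (z_c − 3.35 − 19)×3247
The z_c×3247 term appears on both sides and cancels. Collect the known terms of each column as K = Σ(ρt)_known − 3247 × (depth of known layers): K_1 = 60155 − 3247×26.84 = −26994.48; K_2 = 54074 − 3247×(3.35 + 19) = −18496.45.
Balance: K_1 + 4.14×ρ = K_2, so ρ = (K_2 − K_1)/4.14 = 8498.03/4.14 = 2050 kg m⁻³.

2050 kg m⁻³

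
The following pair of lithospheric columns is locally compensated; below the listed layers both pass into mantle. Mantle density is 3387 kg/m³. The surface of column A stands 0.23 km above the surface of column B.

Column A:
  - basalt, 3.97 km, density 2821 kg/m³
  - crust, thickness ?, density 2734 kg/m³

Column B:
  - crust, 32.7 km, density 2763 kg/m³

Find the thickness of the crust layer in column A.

29 km

Take the compensation level at the base of the deeper column (depth z_c below the surface of column A) and equate Σ ρ_i t_i down to z_c; mantle fills any gap and the z_c terms cancel.
Column A: 3.97×2821 + x×2734 + (z_c − 3.97 − x)×3387
Column B: 0.23×0 + 32.7×2763 + (z_c − 0.23 − 32.7)×3387
The z_c×3387 term appears on both sides and cancels. Collect the known terms of each column as K = Σ(ρt)_known − 3387 × (depth of known layers): K_A = 11199.37 − 3387×3.97 = −2247.02; K_B = 90350.1 − 3387×(0.23 + 32.7) = −21183.81.
Balance: K_A − x×(3387 − 2734) = K_B, so x = (K_A − K_B)/(3387 − 2734) = 18936.8/653 = 29 km.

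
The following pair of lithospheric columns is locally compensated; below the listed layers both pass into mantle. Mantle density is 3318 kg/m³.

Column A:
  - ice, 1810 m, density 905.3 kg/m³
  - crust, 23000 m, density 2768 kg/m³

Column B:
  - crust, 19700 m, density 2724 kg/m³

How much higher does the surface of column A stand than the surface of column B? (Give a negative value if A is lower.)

For any compensation level in the mantle, the mantle terms cancel and isostasy reduces to e = (Σt_A − Σt_B) − (Σ(ρt)_A − Σ(ρt)_B) / ρ_m.
Σt_A = 24810 m; Σt_B = 19700 m; Σ(ρt)_A = 65302593; Σ(ρt)_B = 53662800 (in m·kg/m³).
e = (24810 − 19700) − (65302593 − 53662800) / 3318 = 1600 m.

1600 m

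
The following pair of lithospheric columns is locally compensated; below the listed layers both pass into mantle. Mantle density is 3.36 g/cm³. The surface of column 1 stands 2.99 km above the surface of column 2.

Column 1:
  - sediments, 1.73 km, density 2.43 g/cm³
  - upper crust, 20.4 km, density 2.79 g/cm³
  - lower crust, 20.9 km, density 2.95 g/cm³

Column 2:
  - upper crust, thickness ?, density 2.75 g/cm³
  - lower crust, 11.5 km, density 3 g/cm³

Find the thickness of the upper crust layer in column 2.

12.5 km

Take the compensation level at the base of the deeper column (depth z_c below the surface of column 1) and equate Σ ρ_i t_i down to z_c; mantle fills any gap and the z_c terms cancel.
Column 1: 1.73×2.43 + 20.4×2.79 + 20.9×2.95 + (z_c − 43.03)×3.36
Column 2: 2.99×0 + x×2.75 + 11.5×3 + (z_c − 2.99 − 11.5 − x)×3.36
The z_c×3.36 term appears on both sides and cancels. Collect the known terms of each column as K = Σ(ρt)_known − 3.36 × (depth of known layers): K_1 = 122.7749 − 3.36×43.03 = −21.8059; K_2 = 34.5 − 3.36×(2.99 + 11.5) = −14.1864.
Balance: K_1 = K_2 − x×(3.36 − 2.75), so x = (K_2 − K_1)/(3.36 − 2.75) = 7.6195/0.61 = 12.5 km.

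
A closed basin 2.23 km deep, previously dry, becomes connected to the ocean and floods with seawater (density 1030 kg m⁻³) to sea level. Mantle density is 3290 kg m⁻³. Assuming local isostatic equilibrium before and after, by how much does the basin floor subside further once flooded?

After flooding the water column is d + s deep. Its weight must equal the weight of mantle displaced by the extra subsidence s: (d + s) ρ_w = s ρ_m.
s = d ρ_w / (ρ_m − ρ_w) = 2.23 km × 1030/(3290 − 1030) = 1.02 km.

1.02 km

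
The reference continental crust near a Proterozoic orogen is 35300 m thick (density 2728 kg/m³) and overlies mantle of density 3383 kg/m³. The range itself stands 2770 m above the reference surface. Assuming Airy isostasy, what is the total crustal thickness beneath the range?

Root depth r = h ρ_c / (ρ_m − ρ_c) = 2770 m × 2728 / 655 = 11540 m.
Total thickness = T + h + r = 35300 m + 2770 m + 11540 m = 49600 m.

49600 m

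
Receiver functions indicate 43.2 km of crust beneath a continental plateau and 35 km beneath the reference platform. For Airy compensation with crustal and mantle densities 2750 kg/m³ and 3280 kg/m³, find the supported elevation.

1.32 km

Excess crust Δ = 43.2 km − 35 km = 8.2 km, split between elevation h and root r with h + r = Δ.
Airy balance ρ_c h = (ρ_m − ρ_c) r gives r = h ρ_c/(ρ_m − ρ_c), so h (1 + ρ_c/(ρ_m − ρ_c)) = Δ, i.e. h = Δ (ρ_m − ρ_c)/ρ_m.
h = 8.2 km × 530/3280 = 1.32 km.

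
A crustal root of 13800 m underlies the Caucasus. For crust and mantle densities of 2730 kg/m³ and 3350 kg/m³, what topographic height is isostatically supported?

3130 m

For local isostatic compensation: ρ_c h = (ρ_m − ρ_c) r.
h = r (ρ_m − ρ_c) / ρ_c = 13800 m × (3350 − 2730) / 2730 = 3130 m.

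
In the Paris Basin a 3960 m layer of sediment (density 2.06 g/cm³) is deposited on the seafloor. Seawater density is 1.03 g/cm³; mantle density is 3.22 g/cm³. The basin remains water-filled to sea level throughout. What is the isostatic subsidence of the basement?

Submarine loading: the sediment displaces seawater, and the subsidence is in turn flooded, so s (ρ_m − ρ_w) = t (ρ_sed − ρ_w).
s = 3960 m × (2.06 − 1.03) / (3.22 − 1.03) = 1860 m.

1860 m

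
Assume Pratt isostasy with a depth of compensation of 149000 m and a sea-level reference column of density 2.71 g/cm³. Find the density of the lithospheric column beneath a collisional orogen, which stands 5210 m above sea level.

Pratt balance: ρ_ref D = ρ (D + h).
ρ = ρ_ref D/(D + h) = 2.71 × 149000 m/(149000 m + 5210 m) = 2.62 g/cm³.

2.62 g/cm³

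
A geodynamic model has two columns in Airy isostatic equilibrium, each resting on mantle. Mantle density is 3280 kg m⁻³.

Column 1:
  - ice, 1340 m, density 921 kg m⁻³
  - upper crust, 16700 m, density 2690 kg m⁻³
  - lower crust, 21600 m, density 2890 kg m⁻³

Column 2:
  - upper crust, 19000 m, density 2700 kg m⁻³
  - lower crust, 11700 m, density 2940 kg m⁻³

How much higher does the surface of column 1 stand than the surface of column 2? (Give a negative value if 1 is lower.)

For any compensation level in the mantle, the mantle terms cancel and isostasy reduces to e = (Σt_1 − Σt_2) − (Σ(ρt)_1 − Σ(ρt)_2) / ρ_m.
Σt_1 = 39640 m; Σt_2 = 30700 m; Σ(ρt)_1 = 108581140; Σ(ρt)_2 = 85698000 (in m·kg m⁻³).
e = (39640 − 30700) − (108581140 − 85698000) / 3280 = 1960 m.

1960 m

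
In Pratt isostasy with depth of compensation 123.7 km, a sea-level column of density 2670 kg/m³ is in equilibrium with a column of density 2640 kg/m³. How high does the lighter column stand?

1.41 km

ρ_ref D = ρ (D + h) → h = D (ρ_ref − ρ)/ρ.
h = 123.7 km × (2670 − 2640)/2640 = 1.41 km.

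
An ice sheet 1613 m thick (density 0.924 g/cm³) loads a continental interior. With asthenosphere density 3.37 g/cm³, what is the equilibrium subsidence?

Isostatic balance requires: the ice load ρ_ice t is balanced by mantle displaced below, ρ_m s.
s = t ρ_ice / ρ_m = 1613 m × 0.924/3.37 = 442 m.

442 m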